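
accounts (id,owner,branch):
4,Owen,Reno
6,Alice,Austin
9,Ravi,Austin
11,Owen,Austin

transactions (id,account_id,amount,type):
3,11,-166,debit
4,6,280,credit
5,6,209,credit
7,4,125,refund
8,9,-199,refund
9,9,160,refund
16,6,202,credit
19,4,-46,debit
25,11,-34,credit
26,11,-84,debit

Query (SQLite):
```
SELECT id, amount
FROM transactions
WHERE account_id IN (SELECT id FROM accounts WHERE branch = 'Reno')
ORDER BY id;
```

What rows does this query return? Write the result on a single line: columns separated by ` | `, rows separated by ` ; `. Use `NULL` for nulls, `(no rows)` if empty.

Inner query: accounts.id where branch = 'Reno'.
Outer: keep transactions rows whose account_id is in that set.
Inner query → {4}

7 | 125 ; 19 | -46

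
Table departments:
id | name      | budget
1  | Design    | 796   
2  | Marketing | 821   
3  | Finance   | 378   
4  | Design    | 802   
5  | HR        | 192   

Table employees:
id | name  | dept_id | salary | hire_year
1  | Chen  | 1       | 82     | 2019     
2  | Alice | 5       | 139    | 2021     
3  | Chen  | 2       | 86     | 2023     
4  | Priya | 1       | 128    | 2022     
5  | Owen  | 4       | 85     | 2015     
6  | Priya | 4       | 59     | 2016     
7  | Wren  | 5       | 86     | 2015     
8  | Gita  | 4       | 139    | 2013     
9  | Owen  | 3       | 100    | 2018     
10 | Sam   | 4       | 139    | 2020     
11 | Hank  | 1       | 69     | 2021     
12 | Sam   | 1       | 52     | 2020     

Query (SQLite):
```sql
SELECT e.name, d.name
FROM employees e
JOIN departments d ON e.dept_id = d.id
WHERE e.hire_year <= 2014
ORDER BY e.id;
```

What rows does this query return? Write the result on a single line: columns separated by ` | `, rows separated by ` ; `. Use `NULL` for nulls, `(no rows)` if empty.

Gita | Design

Each employees row matches the departments row where dept_id = departments.id.
Then keep rows with e.hire_year <= 2014.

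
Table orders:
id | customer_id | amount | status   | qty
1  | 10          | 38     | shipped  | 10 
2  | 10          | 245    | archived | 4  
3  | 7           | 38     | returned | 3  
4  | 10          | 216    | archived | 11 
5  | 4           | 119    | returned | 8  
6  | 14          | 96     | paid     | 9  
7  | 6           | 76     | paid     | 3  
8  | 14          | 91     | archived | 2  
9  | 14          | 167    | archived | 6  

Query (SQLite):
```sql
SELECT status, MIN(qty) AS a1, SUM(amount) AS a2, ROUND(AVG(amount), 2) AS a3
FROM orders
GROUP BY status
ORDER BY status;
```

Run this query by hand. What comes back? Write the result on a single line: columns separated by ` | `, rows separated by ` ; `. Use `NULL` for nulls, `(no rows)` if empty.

archived | 2 | 719 | 179.75 ; paid | 3 | 172 | 86 ; returned | 3 | 157 | 78.5 ; shipped | 10 | 38 | 38

Group orders by status.
Per group compute: MIN(qty), SUM(amount), ROUND(AVG(amount), 2).
  archived: ids {2, 4, 8, 9} → MIN(qty)=2, SUM(amount)=719, ROUND(AVG(amount), 2)=179.75
  paid: ids {6, 7} → MIN(qty)=3, SUM(amount)=172, ROUND(AVG(amount), 2)=86
  returned: ids {3, 5} → MIN(qty)=3, SUM(amount)=157, ROUND(AVG(amount), 2)=78.5
  shipped: ids {1} → MIN(qty)=10, SUM(amount)=38, ROUND(AVG(amount), 2)=38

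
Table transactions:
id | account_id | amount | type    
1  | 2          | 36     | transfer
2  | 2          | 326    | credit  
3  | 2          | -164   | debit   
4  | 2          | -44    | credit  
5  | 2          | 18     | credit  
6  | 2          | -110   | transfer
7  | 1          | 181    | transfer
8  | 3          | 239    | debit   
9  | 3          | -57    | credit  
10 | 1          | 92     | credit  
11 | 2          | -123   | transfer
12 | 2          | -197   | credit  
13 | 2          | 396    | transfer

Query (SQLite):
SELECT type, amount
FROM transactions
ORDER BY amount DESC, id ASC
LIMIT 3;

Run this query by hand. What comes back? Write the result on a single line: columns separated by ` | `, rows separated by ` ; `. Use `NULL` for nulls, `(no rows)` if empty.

transfer | 396 ; credit | 326 ; debit | 239

Sort by amount desc, tiebreak id asc: (396, id=13), (326, id=2), (239, id=8), (181, id=7), (92, id=10), (36, id=1) …. Take first 3.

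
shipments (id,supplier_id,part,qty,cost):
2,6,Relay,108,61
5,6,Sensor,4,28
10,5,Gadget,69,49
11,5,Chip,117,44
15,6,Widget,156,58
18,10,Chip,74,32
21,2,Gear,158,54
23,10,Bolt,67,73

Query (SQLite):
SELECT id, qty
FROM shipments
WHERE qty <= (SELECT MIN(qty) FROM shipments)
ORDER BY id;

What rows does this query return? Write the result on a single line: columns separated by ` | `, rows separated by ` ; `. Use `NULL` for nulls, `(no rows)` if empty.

5 | 4

Scalar subquery: MIN(qty) over all shipments rows = 4.
Keep rows where qty <= that value.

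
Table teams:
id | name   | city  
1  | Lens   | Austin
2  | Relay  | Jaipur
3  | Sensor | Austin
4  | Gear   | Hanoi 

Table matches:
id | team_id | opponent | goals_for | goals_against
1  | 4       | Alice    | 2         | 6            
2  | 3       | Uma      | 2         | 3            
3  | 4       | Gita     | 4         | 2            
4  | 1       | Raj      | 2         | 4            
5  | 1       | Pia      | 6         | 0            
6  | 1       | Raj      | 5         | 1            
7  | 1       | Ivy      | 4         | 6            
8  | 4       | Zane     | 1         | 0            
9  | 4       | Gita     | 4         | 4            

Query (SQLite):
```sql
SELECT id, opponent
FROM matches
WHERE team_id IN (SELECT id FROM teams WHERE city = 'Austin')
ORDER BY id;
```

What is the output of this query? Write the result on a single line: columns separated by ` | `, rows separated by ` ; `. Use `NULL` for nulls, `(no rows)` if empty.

2 | Uma ; 4 | Raj ; 5 | Pia ; 6 | Raj ; 7 | Ivy

Inner query: teams.id where city = 'Austin'.
Outer: keep matches rows whose team_id is in that set.
Inner query → {1, 3}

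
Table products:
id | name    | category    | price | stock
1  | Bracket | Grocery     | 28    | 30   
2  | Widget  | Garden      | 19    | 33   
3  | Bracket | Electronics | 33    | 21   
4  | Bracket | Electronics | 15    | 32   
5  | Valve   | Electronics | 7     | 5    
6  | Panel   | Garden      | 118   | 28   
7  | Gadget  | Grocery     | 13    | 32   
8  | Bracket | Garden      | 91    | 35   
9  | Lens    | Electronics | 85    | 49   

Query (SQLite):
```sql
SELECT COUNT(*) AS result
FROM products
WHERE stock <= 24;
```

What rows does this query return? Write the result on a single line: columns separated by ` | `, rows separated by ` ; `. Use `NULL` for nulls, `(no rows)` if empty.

2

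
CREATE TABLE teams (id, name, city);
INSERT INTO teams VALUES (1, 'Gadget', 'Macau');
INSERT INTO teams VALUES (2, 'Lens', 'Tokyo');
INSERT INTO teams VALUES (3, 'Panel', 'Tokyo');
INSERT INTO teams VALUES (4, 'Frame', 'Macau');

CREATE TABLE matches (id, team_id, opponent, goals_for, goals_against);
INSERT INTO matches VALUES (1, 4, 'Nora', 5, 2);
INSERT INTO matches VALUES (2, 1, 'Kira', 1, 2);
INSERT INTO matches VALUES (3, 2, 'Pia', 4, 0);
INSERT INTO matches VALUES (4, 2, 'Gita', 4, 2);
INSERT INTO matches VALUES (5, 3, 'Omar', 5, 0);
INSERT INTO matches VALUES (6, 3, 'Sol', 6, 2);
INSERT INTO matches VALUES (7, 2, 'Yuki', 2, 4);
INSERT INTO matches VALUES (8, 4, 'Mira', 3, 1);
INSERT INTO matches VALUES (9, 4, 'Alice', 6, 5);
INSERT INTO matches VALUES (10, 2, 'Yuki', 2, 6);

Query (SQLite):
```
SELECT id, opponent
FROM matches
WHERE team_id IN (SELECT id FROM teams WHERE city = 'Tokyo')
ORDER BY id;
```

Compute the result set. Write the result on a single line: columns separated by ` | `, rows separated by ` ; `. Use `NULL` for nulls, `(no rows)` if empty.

Inner query: teams.id where city = 'Tokyo'.
Outer: keep matches rows whose team_id is in that set.
Inner query → {2, 3}

3 | Pia ; 4 | Gita ; 5 | Omar ; 6 | Sol ; 7 | Yuki ; 10 | Yuki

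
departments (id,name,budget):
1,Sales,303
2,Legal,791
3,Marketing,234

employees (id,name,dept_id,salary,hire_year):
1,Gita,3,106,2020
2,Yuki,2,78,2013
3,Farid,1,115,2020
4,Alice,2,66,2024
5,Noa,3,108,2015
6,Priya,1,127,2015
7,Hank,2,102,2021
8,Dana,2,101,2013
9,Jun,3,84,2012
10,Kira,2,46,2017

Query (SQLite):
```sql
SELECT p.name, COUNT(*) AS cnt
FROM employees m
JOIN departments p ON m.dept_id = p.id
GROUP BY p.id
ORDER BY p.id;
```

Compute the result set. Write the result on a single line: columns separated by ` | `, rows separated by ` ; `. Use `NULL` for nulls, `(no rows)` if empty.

Join each employees row to its departments via dept_id.
Group joined rows by departments.id; compute COUNT(*) per group.
  1: ids {3, 6} → COUNT(*)=2
  2: ids {2, 4, 7, 8, 10} → COUNT(*)=5
  3: ids {1, 5, 9} → COUNT(*)=3

Sales | 2 ; Legal | 5 ; Marketing | 3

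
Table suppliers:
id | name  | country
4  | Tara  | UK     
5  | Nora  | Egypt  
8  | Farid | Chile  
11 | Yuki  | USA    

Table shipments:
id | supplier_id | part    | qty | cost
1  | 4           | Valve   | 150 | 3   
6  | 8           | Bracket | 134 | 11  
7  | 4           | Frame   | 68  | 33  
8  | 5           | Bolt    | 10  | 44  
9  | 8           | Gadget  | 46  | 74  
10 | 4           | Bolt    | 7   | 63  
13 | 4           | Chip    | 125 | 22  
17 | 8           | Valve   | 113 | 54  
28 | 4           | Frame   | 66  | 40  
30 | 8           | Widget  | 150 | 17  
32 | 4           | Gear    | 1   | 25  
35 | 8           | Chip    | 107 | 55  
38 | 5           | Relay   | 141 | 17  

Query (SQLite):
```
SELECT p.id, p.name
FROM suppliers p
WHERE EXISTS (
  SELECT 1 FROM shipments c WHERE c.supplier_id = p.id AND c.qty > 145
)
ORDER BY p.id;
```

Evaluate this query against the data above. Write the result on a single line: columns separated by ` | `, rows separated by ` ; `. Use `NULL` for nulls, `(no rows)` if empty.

4 | Tara ; 8 | Farid

For each suppliers row, check whether any shipments with matching supplier_id has qty > 145.
Keep rows where that is true.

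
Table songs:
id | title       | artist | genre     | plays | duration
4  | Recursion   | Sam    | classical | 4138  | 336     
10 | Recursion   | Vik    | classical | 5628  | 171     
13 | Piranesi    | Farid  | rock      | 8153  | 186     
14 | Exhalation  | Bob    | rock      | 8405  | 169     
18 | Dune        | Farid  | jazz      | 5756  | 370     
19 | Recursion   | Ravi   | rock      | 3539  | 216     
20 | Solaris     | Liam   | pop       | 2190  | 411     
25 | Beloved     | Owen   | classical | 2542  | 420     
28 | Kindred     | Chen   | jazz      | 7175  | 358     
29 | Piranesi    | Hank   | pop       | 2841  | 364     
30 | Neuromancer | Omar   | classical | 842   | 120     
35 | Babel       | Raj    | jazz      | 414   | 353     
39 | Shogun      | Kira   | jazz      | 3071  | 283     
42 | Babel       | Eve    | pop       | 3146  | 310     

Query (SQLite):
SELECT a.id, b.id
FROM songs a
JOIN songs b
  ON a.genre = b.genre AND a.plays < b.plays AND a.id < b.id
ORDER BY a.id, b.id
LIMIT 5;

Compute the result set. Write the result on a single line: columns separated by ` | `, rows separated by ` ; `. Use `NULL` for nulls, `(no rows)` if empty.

Pairs (a,b) with same genre, a.plays < b.plays, a.id < b.id.
genre groups: classical:{4,10,25,30} jazz:{18,28,35,39} pop:{20,29,42} rock:{13,14,19}
Ordered by (a.id, b.id); first 5.

4 | 10 ; 13 | 14 ; 18 | 28 ; 20 | 29 ; 20 | 42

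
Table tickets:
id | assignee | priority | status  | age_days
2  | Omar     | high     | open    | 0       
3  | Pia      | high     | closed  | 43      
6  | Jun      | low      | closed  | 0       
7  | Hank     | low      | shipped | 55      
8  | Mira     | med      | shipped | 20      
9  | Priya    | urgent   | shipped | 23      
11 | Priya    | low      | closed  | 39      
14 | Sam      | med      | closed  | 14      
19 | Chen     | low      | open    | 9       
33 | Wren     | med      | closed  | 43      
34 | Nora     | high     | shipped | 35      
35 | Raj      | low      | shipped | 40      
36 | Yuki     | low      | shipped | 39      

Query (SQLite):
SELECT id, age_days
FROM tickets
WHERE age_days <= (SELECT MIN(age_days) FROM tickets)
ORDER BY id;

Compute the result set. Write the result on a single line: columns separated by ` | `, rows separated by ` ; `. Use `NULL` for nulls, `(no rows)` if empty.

Scalar subquery: MIN(age_days) over all tickets rows = 0.
Keep rows where age_days <= that value.

2 | 0 ; 6 | 0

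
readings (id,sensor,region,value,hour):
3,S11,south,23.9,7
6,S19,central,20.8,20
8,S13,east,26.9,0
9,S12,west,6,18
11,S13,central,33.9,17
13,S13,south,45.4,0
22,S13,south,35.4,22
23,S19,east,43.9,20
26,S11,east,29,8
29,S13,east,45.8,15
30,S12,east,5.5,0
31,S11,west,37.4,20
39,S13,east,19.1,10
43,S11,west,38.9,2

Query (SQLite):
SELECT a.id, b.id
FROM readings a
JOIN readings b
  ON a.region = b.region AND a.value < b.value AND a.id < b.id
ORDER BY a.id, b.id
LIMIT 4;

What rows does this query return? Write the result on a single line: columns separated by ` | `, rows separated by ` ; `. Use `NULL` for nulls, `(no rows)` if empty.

Pairs (a,b) with same region, a.value < b.value, a.id < b.id.
region groups: central:{6,11} east:{8,23,26,29,30,39} south:{3,13,22} west:{9,31,43}
Ordered by (a.id, b.id); first 4.

3 | 13 ; 3 | 22 ; 6 | 11 ; 8 | 23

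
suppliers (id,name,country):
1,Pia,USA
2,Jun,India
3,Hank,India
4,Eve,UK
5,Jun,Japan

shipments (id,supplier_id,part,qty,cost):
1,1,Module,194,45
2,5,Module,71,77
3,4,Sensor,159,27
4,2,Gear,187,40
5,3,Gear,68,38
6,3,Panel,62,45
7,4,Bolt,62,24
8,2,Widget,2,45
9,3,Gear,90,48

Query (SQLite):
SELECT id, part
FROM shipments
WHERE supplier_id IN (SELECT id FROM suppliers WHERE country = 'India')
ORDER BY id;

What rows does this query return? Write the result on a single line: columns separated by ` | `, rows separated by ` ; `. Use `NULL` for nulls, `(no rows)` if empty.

4 | Gear ; 5 | Gear ; 6 | Panel ; 8 | Widget ; 9 | Gear

Inner query: suppliers.id where country = 'India'.
Outer: keep shipments rows whose supplier_id is in that set.
Inner query → {2, 3}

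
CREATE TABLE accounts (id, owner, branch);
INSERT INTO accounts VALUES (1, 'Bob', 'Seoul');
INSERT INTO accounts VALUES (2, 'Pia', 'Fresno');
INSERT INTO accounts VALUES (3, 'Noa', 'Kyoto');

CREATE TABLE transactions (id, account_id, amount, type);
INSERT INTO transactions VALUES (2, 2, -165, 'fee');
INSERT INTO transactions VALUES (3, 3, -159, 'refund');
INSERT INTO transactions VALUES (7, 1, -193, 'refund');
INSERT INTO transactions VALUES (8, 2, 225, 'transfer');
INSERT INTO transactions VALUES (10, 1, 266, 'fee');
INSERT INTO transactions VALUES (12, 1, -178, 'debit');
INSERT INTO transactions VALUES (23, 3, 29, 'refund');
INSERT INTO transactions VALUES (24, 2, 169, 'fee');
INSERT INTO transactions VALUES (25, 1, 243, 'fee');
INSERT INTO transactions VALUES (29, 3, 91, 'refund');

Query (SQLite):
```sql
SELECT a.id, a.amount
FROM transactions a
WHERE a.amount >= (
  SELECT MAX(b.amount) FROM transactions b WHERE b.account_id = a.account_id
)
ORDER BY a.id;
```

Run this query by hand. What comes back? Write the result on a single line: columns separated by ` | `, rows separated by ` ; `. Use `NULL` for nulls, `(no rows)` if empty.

8 | 225 ; 10 | 266 ; 29 | 91

For each transactions row a, compute MAX(amount) over rows sharing a.account_id.
Keep row a if a.amount >= that per-group MAX.
  account_id=1: MAX(amount) = 266
  account_id=2: MAX(amount) = 225
  account_id=3: MAX(amount) = 91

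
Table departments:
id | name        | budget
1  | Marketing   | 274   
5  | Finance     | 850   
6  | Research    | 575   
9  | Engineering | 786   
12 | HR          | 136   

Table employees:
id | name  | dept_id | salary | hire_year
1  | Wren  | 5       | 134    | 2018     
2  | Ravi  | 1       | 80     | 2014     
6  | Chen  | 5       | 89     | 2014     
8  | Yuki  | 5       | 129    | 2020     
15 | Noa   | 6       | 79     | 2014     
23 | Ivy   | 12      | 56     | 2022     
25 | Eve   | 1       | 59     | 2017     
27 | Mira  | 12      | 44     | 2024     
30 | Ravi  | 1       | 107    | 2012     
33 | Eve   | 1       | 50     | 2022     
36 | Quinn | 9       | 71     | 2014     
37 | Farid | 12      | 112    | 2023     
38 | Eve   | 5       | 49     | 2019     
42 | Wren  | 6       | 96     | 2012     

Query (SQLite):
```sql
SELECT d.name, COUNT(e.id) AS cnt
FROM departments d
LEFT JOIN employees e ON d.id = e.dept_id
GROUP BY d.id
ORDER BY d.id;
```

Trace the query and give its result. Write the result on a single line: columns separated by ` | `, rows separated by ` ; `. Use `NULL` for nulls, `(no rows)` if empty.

Marketing | 4 ; Finance | 4 ; Research | 2 ; Engineering | 1 ; HR | 3

LEFT JOIN keeps every departments row; unmatched ones get NULL for employees columns.
Group by departments.id and compute COUNT(e.id). COUNT(col) of an all-NULL group is 0.
  1: ids {2, 25, 30, 33} → COUNT(e.id)=4
  5: ids {1, 6, 8, 38} → COUNT(e.id)=4
  6: ids {15, 42} → COUNT(e.id)=2
  9: ids {36} → COUNT(e.id)=1
  12: ids {23, 27, 37} → COUNT(e.id)=3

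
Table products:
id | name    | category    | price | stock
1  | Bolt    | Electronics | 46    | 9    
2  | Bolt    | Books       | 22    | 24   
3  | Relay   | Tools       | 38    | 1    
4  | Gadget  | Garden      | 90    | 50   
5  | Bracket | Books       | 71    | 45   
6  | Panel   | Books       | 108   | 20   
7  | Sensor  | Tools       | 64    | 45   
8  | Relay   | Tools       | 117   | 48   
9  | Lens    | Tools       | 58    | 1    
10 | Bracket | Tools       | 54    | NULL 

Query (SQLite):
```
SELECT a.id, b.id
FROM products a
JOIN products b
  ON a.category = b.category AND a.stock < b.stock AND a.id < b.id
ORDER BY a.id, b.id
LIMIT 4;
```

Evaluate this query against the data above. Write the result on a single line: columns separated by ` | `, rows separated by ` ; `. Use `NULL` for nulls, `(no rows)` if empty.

2 | 5 ; 3 | 7 ; 3 | 8 ; 7 | 8

Pairs (a,b) with same category, a.stock < b.stock, a.id < b.id.
category groups: Books:{2,5,6} Electronics:{1} Garden:{4} Tools:{3,7,8,9,10}
Ordered by (a.id, b.id); first 4.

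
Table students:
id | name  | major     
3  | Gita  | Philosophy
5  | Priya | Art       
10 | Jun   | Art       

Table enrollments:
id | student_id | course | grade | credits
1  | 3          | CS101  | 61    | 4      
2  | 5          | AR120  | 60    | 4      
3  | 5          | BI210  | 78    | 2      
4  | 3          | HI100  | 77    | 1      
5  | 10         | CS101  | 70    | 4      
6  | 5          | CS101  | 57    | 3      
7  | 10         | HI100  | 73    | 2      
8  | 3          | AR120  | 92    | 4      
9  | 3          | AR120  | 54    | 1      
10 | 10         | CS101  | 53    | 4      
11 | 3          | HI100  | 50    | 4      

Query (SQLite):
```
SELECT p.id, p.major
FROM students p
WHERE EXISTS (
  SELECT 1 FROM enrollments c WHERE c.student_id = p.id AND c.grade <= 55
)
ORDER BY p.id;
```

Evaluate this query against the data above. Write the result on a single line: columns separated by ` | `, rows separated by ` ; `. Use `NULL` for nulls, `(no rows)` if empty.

3 | Philosophy ; 10 | Art

For each students row, check whether any enrollments with matching student_id has grade <= 55.
Keep rows where that is true.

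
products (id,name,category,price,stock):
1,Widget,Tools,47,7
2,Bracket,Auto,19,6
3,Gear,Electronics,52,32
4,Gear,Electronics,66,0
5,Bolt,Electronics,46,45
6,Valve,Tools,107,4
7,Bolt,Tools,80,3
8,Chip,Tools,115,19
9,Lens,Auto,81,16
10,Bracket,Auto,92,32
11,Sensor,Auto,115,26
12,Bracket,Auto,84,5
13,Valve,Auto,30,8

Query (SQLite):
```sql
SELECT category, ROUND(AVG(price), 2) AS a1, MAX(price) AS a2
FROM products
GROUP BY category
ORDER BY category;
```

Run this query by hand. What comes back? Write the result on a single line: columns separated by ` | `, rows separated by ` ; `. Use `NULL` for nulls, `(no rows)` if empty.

Auto | 70.17 | 115 ; Electronics | 54.67 | 66 ; Tools | 87.25 | 115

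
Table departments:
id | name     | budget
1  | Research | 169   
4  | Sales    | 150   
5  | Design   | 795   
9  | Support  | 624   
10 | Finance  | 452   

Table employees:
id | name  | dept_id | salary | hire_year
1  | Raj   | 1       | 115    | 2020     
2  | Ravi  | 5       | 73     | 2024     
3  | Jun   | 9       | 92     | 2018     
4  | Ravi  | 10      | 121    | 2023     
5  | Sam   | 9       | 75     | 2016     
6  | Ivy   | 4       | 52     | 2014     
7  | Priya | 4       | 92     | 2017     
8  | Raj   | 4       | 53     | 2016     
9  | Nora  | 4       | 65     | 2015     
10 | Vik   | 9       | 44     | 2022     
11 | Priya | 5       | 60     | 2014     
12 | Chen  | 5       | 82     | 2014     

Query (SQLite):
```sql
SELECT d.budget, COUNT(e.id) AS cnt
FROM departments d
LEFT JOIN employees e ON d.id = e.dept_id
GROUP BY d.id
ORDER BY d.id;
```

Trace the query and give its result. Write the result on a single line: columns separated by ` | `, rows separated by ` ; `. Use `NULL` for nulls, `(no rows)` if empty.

169 | 1 ; 150 | 4 ; 795 | 3 ; 624 | 3 ; 452 | 1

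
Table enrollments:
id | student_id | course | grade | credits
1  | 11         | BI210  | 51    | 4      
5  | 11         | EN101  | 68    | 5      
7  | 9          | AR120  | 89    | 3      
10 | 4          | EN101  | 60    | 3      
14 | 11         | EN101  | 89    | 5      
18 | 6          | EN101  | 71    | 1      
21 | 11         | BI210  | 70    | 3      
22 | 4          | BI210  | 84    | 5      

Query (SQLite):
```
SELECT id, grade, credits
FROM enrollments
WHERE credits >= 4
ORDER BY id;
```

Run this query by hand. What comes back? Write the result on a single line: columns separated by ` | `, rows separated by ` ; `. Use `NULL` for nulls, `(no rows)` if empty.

1 | 51 | 4 ; 5 | 68 | 5 ; 14 | 89 | 5 ; 22 | 84 | 5

credits >= 4: ids {1, 5, 14, 22}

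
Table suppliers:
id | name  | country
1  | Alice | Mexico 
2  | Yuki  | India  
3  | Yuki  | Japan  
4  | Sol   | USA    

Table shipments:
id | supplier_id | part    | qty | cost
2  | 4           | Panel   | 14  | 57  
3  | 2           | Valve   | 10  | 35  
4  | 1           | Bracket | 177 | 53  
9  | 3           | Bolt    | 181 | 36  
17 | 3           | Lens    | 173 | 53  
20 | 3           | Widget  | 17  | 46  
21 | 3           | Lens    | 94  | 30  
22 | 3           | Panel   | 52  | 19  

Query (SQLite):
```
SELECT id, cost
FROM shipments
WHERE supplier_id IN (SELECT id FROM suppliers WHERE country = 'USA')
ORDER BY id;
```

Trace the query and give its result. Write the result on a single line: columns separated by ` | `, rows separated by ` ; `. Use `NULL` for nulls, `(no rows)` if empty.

2 | 57

Inner query: suppliers.id where country = 'USA'.
Outer: keep shipments rows whose supplier_id is in that set.
Inner query → {4}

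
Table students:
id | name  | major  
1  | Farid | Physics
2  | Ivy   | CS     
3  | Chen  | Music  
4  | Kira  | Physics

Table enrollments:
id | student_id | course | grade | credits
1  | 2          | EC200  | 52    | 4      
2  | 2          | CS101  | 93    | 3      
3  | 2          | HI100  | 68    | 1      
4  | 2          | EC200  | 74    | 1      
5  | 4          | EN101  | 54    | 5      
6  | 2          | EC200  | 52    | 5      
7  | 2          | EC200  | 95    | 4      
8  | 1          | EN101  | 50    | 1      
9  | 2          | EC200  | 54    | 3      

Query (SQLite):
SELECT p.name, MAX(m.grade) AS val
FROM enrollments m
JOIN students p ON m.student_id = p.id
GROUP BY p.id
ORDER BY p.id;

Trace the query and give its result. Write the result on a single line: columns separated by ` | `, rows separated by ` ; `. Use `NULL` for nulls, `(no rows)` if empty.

Farid | 50 ; Ivy | 95 ; Kira | 54

Join each enrollments row to its students via student_id.
Group joined rows by students.id; compute MAX(m.grade) per group.
  1: ids {8} → MAX(m.grade)=50
  2: ids {1, 2, 3, 4, 6, 7, 9} → MAX(m.grade)=95
  4: ids {5} → MAX(m.grade)=54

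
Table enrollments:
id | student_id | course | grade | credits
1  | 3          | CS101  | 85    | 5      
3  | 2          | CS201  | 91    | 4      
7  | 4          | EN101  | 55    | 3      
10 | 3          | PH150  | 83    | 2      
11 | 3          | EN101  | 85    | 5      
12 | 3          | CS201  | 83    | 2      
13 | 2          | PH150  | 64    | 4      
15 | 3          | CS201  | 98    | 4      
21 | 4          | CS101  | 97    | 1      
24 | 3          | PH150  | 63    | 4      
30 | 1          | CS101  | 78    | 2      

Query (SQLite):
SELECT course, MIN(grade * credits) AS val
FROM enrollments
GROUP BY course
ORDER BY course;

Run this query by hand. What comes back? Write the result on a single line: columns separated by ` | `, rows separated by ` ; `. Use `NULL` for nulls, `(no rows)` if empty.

CS101 | 97 ; CS201 | 166 ; EN101 | 165 ; PH150 | 166

For each row compute grade * credits.
Group by course; take MIN of the expression per group.
  CS101: ids {1, 21, 30} → MIN(grade * credits)=97
  CS201: ids {3, 12, 15} → MIN(grade * credits)=166
  EN101: ids {7, 11} → MIN(grade * credits)=165
  PH150: ids {10, 13, 24} → MIN(grade * credits)=166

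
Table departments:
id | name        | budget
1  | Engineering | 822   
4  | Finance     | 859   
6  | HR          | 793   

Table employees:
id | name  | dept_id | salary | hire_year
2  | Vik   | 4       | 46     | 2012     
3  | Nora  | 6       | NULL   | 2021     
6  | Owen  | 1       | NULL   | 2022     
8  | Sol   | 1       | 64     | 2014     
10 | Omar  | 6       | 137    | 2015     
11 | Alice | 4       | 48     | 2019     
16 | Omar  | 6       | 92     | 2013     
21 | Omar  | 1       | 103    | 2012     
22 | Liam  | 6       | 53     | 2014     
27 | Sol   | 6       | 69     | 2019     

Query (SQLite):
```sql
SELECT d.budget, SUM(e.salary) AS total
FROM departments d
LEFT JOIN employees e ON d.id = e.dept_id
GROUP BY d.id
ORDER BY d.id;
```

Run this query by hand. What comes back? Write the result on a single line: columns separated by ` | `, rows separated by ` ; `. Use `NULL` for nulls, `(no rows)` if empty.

822 | 167 ; 859 | 94 ; 793 | 351

LEFT JOIN keeps every departments row; unmatched ones get NULL for employees columns.
Group by departments.id and compute SUM(e.salary). SUM over an all-NULL group is NULL.
  1: ids {6, 8, 21} → SUM(e.salary)=167
  4: ids {2, 11} → SUM(e.salary)=94
  6: ids {3, 10, 16, 22, 27} → SUM(e.salary)=351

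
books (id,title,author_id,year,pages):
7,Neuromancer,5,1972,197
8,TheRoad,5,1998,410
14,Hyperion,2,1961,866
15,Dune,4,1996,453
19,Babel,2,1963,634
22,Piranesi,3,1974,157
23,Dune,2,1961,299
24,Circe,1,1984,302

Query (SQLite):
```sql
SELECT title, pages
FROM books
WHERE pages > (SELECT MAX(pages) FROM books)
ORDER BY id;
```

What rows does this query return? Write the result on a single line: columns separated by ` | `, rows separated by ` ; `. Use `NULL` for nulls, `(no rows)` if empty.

(no rows)

Scalar subquery: MAX(pages) over all books rows = 866.
Keep rows where pages > that value.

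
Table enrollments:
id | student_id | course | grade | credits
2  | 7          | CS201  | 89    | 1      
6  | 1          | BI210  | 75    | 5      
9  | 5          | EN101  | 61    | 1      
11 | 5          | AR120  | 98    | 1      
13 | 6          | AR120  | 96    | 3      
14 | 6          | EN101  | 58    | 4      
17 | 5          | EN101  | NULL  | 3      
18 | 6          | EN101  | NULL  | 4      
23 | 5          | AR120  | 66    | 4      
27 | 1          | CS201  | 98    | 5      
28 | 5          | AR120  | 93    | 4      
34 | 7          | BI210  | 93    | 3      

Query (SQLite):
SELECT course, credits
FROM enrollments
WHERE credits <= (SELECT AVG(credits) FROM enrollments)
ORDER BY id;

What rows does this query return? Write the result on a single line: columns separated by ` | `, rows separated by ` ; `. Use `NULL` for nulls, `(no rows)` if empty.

CS201 | 1 ; EN101 | 1 ; AR120 | 1 ; AR120 | 3 ; EN101 | 3 ; BI210 | 3

Scalar subquery: AVG(credits) over all enrollments rows = 3.166667 (≈; comparison uses full precision).
Keep rows where credits <= that value.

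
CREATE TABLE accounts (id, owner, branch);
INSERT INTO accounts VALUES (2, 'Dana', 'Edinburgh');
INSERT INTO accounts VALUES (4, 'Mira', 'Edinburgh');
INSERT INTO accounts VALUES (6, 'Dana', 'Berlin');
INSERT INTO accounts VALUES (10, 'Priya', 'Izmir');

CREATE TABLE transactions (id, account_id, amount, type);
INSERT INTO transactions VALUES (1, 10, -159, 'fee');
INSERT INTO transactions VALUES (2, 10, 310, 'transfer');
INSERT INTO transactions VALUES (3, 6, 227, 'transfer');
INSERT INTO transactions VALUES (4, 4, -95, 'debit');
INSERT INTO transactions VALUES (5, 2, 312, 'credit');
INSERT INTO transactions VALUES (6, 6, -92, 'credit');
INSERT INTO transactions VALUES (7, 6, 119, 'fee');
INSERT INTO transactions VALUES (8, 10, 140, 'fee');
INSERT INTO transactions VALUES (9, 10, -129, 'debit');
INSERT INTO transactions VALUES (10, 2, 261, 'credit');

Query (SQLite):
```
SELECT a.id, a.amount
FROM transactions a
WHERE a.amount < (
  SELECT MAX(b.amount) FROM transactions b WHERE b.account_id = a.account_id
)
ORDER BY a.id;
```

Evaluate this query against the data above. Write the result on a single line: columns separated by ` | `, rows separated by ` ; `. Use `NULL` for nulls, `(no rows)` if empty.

1 | -159 ; 6 | -92 ; 7 | 119 ; 8 | 140 ; 9 | -129 ; 10 | 261

For each transactions row a, compute MAX(amount) over rows sharing a.account_id.
Keep row a if a.amount < that per-group MAX.
  account_id=2: MAX(amount) = 312
  account_id=4: MAX(amount) = -95
  account_id=6: MAX(amount) = 227
  account_id=10: MAX(amount) = 310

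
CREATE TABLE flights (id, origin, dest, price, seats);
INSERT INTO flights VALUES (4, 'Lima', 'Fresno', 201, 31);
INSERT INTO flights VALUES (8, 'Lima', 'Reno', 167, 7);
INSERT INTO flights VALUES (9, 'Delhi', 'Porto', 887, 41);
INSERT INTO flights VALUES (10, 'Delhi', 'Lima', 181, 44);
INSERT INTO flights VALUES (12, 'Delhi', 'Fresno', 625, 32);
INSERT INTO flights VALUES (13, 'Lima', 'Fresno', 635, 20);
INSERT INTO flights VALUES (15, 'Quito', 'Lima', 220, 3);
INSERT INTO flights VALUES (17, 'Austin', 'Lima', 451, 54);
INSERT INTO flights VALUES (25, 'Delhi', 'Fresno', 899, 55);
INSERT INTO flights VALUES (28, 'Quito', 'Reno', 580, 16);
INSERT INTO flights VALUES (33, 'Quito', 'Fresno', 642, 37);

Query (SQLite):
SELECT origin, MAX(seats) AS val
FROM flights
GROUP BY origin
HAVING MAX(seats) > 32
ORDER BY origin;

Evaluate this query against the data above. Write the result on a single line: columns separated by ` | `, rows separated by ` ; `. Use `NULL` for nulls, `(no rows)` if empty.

Austin | 54 ; Delhi | 55 ; Quito | 37

Partition flights by origin; compute MAX(seats) within each group.
HAVING: keep groups where MAX(seats) > 32.
  Austin: ids {17} → MAX(seats)=54
  Delhi: ids {9, 10, 12, 25} → MAX(seats)=55
  Lima: ids {4, 8, 13} → MAX(seats)=31
  Quito: ids {15, 28, 33} → MAX(seats)=37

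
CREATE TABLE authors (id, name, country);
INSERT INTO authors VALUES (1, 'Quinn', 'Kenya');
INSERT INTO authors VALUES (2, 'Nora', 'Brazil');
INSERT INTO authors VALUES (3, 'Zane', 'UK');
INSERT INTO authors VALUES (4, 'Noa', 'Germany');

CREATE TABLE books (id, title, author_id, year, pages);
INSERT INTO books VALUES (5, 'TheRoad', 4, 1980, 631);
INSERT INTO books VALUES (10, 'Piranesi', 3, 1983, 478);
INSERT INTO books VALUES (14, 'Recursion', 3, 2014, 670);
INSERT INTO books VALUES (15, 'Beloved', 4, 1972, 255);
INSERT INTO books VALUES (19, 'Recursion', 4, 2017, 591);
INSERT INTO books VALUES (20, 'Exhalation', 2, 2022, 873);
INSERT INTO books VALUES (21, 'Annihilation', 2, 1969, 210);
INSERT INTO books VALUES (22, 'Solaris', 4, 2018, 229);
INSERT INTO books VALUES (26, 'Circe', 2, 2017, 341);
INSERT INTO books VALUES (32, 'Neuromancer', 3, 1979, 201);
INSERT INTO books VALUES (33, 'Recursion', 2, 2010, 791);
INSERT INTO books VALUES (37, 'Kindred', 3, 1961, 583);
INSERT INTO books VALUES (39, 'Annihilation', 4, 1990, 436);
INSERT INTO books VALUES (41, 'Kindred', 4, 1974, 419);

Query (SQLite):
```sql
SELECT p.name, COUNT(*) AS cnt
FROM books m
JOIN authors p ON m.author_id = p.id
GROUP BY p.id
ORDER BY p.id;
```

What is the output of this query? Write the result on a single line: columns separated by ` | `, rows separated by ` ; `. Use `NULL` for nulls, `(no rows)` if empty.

Join each books row to its authors via author_id.
Group joined rows by authors.id; compute COUNT(*) per group.
  2: ids {20, 21, 26, 33} → COUNT(*)=4
  3: ids {10, 14, 32, 37} → COUNT(*)=4
  4: ids {5, 15, 19, 22, 39, 41} → COUNT(*)=6

Nora | 4 ; Zane | 4 ; Noa | 6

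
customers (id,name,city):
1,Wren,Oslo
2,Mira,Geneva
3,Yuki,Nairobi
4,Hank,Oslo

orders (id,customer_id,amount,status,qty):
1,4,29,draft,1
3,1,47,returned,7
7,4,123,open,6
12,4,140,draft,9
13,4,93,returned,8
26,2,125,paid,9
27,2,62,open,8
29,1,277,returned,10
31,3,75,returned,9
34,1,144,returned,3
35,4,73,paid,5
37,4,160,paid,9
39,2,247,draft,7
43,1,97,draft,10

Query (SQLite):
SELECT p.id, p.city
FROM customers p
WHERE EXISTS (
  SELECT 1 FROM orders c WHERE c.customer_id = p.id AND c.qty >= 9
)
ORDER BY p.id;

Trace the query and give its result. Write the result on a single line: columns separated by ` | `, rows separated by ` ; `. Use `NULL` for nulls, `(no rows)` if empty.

1 | Oslo ; 2 | Geneva ; 3 | Nairobi ; 4 | Oslo

For each customers row, check whether any orders with matching customer_id has qty >= 9.
Keep rows where that is true.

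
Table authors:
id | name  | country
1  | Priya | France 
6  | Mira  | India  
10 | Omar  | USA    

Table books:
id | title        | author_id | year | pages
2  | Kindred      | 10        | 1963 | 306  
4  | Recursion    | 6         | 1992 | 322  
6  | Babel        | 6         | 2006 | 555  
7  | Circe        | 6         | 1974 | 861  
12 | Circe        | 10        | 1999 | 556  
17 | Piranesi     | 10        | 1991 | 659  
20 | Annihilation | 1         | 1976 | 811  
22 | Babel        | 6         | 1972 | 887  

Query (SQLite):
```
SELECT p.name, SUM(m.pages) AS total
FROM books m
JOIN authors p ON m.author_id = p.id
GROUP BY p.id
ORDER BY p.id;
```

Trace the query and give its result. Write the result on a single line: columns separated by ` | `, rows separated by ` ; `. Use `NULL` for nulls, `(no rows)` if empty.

Priya | 811 ; Mira | 2625 ; Omar | 1521

Join each books row to its authors via author_id.
Group joined rows by authors.id; compute SUM(m.pages) per group.
  1: ids {20} → SUM(m.pages)=811
  6: ids {4, 6, 7, 22} → SUM(m.pages)=2625
  10: ids {2, 12, 17} → SUM(m.pages)=1521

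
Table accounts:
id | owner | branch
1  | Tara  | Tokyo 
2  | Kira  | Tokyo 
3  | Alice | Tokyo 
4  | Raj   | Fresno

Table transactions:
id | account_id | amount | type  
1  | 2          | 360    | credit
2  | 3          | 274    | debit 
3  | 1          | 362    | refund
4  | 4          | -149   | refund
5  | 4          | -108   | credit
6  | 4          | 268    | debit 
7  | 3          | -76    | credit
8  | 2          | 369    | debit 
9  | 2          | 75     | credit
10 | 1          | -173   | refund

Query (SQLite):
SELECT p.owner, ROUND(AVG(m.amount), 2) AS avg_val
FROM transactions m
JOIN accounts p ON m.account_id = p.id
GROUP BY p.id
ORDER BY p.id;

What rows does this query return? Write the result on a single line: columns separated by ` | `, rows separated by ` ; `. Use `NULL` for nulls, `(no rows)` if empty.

Join each transactions row to its accounts via account_id.
Group joined rows by accounts.id; compute ROUND(AVG(m.amount), 2) per group.
  1: ids {3, 10} → ROUND(AVG(m.amount), 2)=94.5
  2: ids {1, 8, 9} → ROUND(AVG(m.amount), 2)=268
  3: ids {2, 7} → ROUND(AVG(m.amount), 2)=99
  4: ids {4, 5, 6} → ROUND(AVG(m.amount), 2)=3.67

Tara | 94.5 ; Kira | 268 ; Alice | 99 ; Raj | 3.67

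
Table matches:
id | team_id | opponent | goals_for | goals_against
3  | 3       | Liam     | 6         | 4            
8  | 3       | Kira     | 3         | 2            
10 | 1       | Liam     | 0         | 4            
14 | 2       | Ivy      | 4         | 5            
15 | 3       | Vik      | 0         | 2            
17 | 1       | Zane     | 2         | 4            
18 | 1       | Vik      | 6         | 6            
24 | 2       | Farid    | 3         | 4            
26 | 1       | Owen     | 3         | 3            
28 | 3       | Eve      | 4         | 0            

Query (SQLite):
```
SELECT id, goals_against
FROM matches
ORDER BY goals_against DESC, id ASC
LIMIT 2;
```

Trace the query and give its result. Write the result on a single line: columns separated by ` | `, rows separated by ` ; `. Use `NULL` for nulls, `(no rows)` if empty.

18 | 6 ; 14 | 5

Sort by goals_against desc, tiebreak id asc: (6, id=18), (5, id=14), (4, id=3), (4, id=10), (4, id=17) …. Take first 2.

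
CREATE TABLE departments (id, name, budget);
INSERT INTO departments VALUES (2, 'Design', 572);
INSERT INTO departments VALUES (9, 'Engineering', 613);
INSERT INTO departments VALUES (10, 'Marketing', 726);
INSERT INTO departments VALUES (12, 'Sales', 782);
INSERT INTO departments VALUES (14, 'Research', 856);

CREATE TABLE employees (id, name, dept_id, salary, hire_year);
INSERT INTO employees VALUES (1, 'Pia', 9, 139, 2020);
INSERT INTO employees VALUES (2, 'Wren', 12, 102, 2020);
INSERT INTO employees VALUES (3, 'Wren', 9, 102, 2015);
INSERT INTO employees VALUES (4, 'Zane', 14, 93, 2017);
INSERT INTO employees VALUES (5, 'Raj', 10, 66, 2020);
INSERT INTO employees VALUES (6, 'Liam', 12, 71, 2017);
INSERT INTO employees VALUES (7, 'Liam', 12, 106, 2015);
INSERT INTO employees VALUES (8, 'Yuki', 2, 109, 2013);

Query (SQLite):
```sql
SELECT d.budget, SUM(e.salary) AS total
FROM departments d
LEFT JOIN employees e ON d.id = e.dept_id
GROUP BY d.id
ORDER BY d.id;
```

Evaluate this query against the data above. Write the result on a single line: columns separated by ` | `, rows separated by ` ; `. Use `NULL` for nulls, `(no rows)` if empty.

LEFT JOIN keeps every departments row; unmatched ones get NULL for employees columns.
Group by departments.id and compute SUM(e.salary). SUM over an all-NULL group is NULL.
  2: ids {8} → SUM(e.salary)=109
  9: ids {1, 3} → SUM(e.salary)=241
  10: ids {5} → SUM(e.salary)=66
  12: ids {2, 6, 7} → SUM(e.salary)=279
  14: ids {4} → SUM(e.salary)=93

572 | 109 ; 613 | 241 ; 726 | 66 ; 782 | 279 ; 856 | 93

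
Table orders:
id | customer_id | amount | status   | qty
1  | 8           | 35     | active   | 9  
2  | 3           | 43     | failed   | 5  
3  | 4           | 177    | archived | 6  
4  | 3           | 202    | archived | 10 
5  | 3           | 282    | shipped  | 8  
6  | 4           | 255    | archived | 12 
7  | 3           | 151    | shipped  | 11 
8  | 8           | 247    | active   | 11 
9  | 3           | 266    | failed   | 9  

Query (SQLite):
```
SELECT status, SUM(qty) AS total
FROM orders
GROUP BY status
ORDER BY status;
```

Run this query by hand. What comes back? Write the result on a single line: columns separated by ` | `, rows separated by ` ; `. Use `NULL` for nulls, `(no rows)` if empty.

Partition orders by status; compute SUM(qty) within each group.
  active: ids {1, 8} → SUM(qty)=20
  archived: ids {3, 4, 6} → SUM(qty)=28
  failed: ids {2, 9} → SUM(qty)=14
  shipped: ids {5, 7} → SUM(qty)=19

active | 20 ; archived | 28 ; failed | 14 ; shipped | 19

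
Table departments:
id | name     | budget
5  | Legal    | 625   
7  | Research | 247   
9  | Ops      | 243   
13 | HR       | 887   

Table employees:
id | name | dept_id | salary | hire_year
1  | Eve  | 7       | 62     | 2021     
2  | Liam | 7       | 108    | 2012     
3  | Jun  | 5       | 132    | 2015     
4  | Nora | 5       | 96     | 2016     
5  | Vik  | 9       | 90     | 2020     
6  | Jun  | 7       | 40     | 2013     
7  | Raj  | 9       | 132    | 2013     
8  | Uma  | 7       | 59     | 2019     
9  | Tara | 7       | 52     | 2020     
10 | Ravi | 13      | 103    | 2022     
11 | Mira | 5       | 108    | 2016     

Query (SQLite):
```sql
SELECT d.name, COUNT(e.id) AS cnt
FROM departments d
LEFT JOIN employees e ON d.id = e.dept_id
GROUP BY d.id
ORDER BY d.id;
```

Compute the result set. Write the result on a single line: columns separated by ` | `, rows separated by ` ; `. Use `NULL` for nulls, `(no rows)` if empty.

Legal | 3 ; Research | 5 ; Ops | 2 ; HR | 1

LEFT JOIN keeps every departments row; unmatched ones get NULL for employees columns.
Group by departments.id and compute COUNT(e.id). COUNT(col) of an all-NULL group is 0.
  5: ids {3, 4, 11} → COUNT(e.id)=3
  7: ids {1, 2, 6, 8, 9} → COUNT(e.id)=5
  9: ids {5, 7} → COUNT(e.id)=2
  13: ids {10} → COUNT(e.id)=1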